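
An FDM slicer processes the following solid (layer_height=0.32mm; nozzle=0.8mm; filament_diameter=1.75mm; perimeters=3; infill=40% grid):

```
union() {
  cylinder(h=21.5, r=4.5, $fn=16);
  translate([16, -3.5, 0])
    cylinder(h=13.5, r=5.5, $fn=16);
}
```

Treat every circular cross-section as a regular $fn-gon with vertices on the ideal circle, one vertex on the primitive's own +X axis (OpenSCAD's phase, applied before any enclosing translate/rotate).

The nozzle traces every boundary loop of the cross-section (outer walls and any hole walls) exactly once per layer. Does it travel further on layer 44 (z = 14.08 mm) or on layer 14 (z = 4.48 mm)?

layer 14 (z = 4.48 mm)

Layer 44 (z = 14.08): the r=4.5 cylinder gives a regular 16-gon of circumradius 4.5 (constant along its height) (perimeter = 2·16·4.500·sin(180°/16) = 28.09 mm); the cylinder at (16, -3.5) is not intersected at this z (z outside [0, 13.5]); Taking the union: only the r=4.5 cylinder is present, so the union is just that shape — boundary = 28.09 mm. So its perimeter = 28.09 mm. Layer 14 (z = 4.48): the cylinder: section is a regular 16-gon, circumradius r=4.5 (perimeter = 2·16·4.500·sin(180°/16) = 28.09 mm); the cylinder at (16, -3.5): section is a regular 16-gon, circumradius r=5.5 (perimeter = 2·16·5.500·sin(180°/16) = 34.34 mm); Taking the union: the 2 present regions are separate (no shared area or edge), so areas and boundary lengths simply add and each stays a separate island — boundary = 62.43 mm. So its perimeter = 62.43 mm. Layer 14 is larger (62.43 vs 28.09 mm).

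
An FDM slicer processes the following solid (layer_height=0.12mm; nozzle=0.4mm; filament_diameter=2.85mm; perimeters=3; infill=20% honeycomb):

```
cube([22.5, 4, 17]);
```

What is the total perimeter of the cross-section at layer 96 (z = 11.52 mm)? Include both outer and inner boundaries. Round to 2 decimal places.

53.00 mm

At z = 11.52 mm: the cube is present — its section is the full 22.5×4 rectangle (perimeter 53.00 mm). Overall, the cross-section is a single solid region. Total boundary length (outer) = 53.00 mm.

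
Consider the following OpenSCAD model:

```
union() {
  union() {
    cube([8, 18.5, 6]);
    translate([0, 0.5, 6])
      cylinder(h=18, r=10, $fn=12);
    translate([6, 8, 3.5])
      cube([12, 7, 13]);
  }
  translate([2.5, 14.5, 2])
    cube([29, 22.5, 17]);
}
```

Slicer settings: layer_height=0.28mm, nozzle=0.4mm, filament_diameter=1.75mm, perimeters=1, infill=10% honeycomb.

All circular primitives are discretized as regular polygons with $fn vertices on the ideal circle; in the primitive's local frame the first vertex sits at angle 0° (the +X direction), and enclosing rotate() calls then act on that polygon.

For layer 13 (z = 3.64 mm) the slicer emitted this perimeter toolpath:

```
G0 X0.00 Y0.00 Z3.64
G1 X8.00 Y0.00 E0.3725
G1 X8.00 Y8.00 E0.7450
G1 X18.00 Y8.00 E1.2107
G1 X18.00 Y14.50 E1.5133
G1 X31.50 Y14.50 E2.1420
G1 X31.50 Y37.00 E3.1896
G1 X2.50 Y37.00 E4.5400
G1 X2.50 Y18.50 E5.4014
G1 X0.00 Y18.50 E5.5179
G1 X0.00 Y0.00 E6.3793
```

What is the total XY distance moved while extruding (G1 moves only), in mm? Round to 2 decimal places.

137.00 mm

Sum the Euclidean lengths of each G1 segment: total = 137.00 mm.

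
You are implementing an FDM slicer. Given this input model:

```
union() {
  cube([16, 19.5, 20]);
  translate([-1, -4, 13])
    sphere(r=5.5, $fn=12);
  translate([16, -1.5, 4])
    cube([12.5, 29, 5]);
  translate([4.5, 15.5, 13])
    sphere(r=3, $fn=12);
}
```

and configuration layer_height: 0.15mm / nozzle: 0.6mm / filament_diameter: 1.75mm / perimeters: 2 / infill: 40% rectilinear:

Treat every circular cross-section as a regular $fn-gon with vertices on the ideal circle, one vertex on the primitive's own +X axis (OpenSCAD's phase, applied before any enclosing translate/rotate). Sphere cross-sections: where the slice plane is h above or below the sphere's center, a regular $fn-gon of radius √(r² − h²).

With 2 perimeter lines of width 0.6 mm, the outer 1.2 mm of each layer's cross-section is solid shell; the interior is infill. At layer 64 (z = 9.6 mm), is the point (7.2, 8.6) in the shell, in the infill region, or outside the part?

infill

At z = 9.6 mm: the cube (footprint 16×19.5) is included at this height; the r=5.5 sphere at (-1, -4) contributes a regular 12-gon of circumradius √(5.5²−3.4²) = 4.323; the cube at (16, -1.5) does not reach this height (z outside [4, 9]); the sphere at (4.5, 15.5) does not reach this height (|z−center|=3.400 > r=3); Merging all regions: the regions partially overlap (shared area 0.01 mm²), so overlapping operands fuse into one piece — 1 connected region. Overall, the cross-section is a single solid region. The nearest boundary edge runs (0.00, 0.06)→(0.00, 19.50); distance from the point to it = 7.20 mm. The point is inside the cross-section and 7.20 mm from the nearest boundary — more than the 1.2 mm shell width (2 × 0.6), so it's in the infill interior.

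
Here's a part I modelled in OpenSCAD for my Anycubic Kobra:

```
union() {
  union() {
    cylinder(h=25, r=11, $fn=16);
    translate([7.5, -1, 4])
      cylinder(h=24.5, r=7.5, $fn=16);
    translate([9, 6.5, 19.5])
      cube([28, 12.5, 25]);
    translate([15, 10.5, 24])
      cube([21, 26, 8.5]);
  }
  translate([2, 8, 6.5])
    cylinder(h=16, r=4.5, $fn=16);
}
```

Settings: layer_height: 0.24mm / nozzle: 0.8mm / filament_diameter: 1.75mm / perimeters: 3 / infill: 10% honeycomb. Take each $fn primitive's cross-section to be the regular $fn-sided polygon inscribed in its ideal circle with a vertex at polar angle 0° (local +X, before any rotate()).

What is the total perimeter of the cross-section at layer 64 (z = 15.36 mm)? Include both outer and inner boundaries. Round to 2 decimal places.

At z = 15.36 mm: the r=11 cylinder gives a regular 16-gon of circumradius 11 (constant along its height) (perimeter = 2·16·11.000·sin(180°/16) = 68.67 mm); the cylinder at (7.5, -1): section is a regular 16-gon, circumradius r=7.5 (perimeter = 2·16·7.500·sin(180°/16) = 46.82 mm); the cube at (9, 6.5) does not reach this height (z outside [19.5, 44.5]); the cube at (15, 10.5) does not reach this height (z outside [24, 32.5]); Merging all regions: the regions partially overlap (shared area 121.35 mm²), so the edge portions inside another operand are dropped and the merged outline is re-measured after clipping — boundary = 74.99 mm; the r=4.5 cylinder at (2, 8) gives a regular 16-gon of circumradius 4.5 (constant along its height) (perimeter = 2·16·4.500·sin(180°/16) = 28.09 mm); Merging all regions: the regions partially overlap (shared area 51.05 mm²), so the edge portions inside another operand are dropped and the merged outline is re-measured after clipping — boundary = 76.95 mm. Overall, the cross-section is a single solid region. Total boundary length (outer) = 76.95 mm.

76.95 mm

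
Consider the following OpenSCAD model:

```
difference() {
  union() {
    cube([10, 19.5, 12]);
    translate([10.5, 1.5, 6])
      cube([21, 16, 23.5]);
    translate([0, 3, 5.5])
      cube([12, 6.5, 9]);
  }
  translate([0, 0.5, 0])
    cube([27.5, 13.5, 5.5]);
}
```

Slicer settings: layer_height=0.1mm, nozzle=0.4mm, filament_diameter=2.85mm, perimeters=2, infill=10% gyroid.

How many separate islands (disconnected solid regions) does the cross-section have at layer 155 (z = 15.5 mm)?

1

At z = 15.5 mm: the cube is not intersected at this z (z outside [0, 12]); the cube at (10.5, 1.5) is present — its section is the full 21×16 rectangle; the cube at (0, 3) is absent (z outside [5.5, 14.5]); Combining (union): only the 21×16 cube at (10.5, 1.5) is present, so the union is just that shape — 1 connected region; the cube at (0, 0.5) is not intersected at this z (z outside [0, 5.5]); Taking the first minus the rest: none of the subtracted shapes is present at this height, so the result so far is unchanged — 1 connected region. Overall, the cross-section is a single solid region. Island count = 1.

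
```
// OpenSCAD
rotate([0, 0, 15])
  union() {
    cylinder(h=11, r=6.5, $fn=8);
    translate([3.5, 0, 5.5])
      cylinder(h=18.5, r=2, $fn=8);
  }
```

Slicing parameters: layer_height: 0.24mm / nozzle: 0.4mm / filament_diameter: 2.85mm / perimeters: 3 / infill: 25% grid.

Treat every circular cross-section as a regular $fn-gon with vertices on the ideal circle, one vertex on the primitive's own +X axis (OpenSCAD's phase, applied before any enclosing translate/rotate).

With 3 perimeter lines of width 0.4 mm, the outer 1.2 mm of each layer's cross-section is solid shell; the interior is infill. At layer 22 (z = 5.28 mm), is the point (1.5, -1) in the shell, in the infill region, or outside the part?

At z = 5.28 mm: the r=6.5 cylinder contributes a regular 8-gon of circumradius 6.5; the cylinder at (3.5, 0) is absent (z outside [5.5, 24]); Merging all regions: only the r=6.5 cylinder is present, so the union is just that shape — 1 connected region; (whole slice rotated 15° about Z — lengths, areas and connectivity unchanged). Overall, the cross-section is a single solid region. Undo the 15° rotation: the query point maps to (1.190, -1.354) in the un-rotated model frame. The nearest boundary edge runs (-0.00, -6.50)→(4.60, -4.60); distance from the point to it = 4.30 mm. The point is inside the cross-section and 4.30 mm from the nearest boundary — more than the 1.2 mm shell width (3 × 0.4), so it's in the infill interior.

infill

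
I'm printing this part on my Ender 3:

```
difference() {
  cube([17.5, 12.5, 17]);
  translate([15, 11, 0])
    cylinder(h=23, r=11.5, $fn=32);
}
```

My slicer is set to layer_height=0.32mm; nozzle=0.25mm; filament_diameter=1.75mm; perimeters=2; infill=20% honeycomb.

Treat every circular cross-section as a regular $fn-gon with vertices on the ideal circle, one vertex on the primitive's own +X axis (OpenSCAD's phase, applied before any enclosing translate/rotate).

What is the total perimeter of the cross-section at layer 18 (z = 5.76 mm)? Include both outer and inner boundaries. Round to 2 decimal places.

44.31 mm

At z = 5.76 mm: the cube (footprint 17.5×12.5) is included at this height (perimeter 60.00 mm); the r=11.5 cylinder at (15, 11) gives a regular 32-gon of circumradius 11.5 (constant along its height) (perimeter = 2·32·11.500·sin(180°/32) = 72.14 mm); Taking the first minus the rest: starting from the 17.5×12.5 cube, the r=11.5 cylinder at (15, 11) partially overlaps it — only the 150.59 mm² overlap (of its 412.81 mm²) is removed, clipping the outline — boundary = 44.31 mm. Overall, the cross-section is a single solid region. Total boundary length (outer) = 44.31 mm.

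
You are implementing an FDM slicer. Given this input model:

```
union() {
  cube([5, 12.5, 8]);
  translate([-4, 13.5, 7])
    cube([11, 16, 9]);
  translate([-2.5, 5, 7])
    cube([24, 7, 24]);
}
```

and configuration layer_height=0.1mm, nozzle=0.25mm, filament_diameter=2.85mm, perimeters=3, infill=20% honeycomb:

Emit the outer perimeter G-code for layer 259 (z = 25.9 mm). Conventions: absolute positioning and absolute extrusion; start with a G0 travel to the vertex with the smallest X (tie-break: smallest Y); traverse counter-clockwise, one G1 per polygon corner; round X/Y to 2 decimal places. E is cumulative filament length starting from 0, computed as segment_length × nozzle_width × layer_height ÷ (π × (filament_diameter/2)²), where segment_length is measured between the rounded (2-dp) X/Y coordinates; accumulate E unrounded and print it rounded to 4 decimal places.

At z = 25.9 mm: the cube is not intersected at this z (z outside [0, 8]); the cube at (-4, 13.5) does not reach this height (z outside [7, 16]); the cube at (-2.5, 5) is present — its section is the full 24×7 rectangle; Taking the union: only the 24×7 cube at (-2.5, 5) is present, so the union is just that shape — 1 connected region. The outline is a single polygon with 4 vertices. Extrusion per mm of travel: 0.25 × 0.1 / (π × 1.425²) = 0.003919. Accumulating E over each segment gives final E = 0.2430.

G0 X-2.50 Y5.00 Z25.90
G1 X21.50 Y5.00 E0.0941
G1 X21.50 Y12.00 E0.1215
G1 X-2.50 Y12.00 E0.2155
G1 X-2.50 Y5.00 E0.2430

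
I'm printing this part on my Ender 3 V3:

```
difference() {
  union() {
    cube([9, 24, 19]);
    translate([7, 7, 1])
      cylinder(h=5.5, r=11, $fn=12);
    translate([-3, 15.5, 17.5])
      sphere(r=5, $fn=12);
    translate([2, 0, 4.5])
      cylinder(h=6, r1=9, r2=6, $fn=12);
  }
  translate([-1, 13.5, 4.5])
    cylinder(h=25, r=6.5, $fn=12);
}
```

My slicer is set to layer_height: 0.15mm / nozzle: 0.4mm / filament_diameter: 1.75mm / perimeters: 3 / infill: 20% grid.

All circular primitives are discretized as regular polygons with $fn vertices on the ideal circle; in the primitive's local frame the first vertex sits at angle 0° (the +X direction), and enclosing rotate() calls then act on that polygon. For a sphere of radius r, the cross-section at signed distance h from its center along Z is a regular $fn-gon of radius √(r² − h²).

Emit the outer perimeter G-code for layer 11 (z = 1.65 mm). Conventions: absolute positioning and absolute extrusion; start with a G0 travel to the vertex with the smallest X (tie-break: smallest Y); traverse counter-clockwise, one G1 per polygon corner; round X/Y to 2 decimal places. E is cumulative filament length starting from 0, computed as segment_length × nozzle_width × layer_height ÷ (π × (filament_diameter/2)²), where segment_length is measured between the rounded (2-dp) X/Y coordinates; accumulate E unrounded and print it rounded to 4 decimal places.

G0 X-4.00 Y7.00 Z1.65
G1 X-2.53 Y1.50 E0.1420
G1 X1.50 Y-2.53 E0.2842
G1 X7.00 Y-4.00 E0.4262
G1 X12.50 Y-2.53 E0.5682
G1 X16.53 Y1.50 E0.7104
G1 X18.00 Y7.00 E0.8524
G1 X16.53 Y12.50 E0.9944
G1 X12.50 Y16.53 E1.1366
G1 X9.00 Y17.46 E1.2269
G1 X9.00 Y24.00 E1.3901
G1 X0.00 Y24.00 E1.6146
G1 X0.00 Y15.03 E1.8383
G1 X-2.53 Y12.50 E1.9276
G1 X-4.00 Y7.00 E2.0696

At z = 1.65 mm: the 9×24 cube contributes its full rectangle; the r=11 cylinder at (7, 7) contributes a regular 12-gon of circumradius 11; the sphere at (-3, 15.5) does not reach this height (|z−center|=15.850 > r=5); the cone at (2, 0) is not intersected at this z (z outside [4.5, 10.5]); Taking the union: the regions partially overlap (shared area 154.08 mm²), so overlapping operands fuse into one piece — 1 connected region; the cylinder at (-1, 13.5) is absent (z outside [4.5, 29.5]); Subtracting the remaining from the first: none of the subtracted shapes is present at this height, so that combined region is unchanged — 1 connected region. The outline is a single polygon with 14 vertices. Extrusion per mm of travel: 0.4 × 0.15 / (π × 0.875²) = 0.024945. Accumulating E over each segment gives final E = 2.0696.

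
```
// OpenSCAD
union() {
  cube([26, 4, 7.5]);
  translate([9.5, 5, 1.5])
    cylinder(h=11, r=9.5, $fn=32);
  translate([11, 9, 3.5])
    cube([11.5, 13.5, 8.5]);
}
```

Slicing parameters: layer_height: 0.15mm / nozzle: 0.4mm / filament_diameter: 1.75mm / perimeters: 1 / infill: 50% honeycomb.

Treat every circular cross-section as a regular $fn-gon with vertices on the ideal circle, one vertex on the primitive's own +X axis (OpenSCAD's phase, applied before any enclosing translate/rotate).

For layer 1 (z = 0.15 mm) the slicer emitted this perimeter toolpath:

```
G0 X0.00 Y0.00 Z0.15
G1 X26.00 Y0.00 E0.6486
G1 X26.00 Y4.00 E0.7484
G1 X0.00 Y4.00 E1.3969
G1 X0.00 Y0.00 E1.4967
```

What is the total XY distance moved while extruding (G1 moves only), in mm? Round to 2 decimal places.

Sum the Euclidean lengths of each G1 segment: total = 60.00 mm.

60.00 mm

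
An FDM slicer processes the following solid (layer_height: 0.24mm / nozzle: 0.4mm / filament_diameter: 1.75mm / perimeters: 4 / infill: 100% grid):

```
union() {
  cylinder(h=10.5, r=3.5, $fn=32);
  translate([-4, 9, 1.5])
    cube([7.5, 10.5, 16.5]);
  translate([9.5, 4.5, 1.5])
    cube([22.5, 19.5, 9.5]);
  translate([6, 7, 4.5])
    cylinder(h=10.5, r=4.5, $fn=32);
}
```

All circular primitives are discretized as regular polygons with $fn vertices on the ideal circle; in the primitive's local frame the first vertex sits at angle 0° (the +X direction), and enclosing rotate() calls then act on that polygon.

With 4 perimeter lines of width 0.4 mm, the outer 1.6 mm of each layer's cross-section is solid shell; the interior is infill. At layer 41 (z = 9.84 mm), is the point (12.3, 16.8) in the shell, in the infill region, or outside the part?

infill

At z = 9.84 mm: the r=3.5 cylinder contributes a regular 32-gon of circumradius 3.5; the cube at (-4, 9) is present — its section is the full 7.5×10.5 rectangle; the 22.5×19.5 cube at (9.5, 4.5) contributes its full rectangle; the r=4.5 cylinder at (6, 7) gives a regular 32-gon of circumradius 4.5 (constant along its height); Combining (union): the regions partially overlap (shared area 5.28 mm²), so overlapping operands fuse into one piece — 2 connected regions. Overall, the cross-section has 2 separate islands. The nearest boundary edge runs (9.50, 9.79)→(9.50, 24.00); distance from the point to it = 2.80 mm. (Shell/infill is judged within the island containing the point — the largest one.) The point is inside the cross-section and 2.80 mm from the nearest boundary — more than the 1.6 mm shell width (4 × 0.4), so it's in the infill interior.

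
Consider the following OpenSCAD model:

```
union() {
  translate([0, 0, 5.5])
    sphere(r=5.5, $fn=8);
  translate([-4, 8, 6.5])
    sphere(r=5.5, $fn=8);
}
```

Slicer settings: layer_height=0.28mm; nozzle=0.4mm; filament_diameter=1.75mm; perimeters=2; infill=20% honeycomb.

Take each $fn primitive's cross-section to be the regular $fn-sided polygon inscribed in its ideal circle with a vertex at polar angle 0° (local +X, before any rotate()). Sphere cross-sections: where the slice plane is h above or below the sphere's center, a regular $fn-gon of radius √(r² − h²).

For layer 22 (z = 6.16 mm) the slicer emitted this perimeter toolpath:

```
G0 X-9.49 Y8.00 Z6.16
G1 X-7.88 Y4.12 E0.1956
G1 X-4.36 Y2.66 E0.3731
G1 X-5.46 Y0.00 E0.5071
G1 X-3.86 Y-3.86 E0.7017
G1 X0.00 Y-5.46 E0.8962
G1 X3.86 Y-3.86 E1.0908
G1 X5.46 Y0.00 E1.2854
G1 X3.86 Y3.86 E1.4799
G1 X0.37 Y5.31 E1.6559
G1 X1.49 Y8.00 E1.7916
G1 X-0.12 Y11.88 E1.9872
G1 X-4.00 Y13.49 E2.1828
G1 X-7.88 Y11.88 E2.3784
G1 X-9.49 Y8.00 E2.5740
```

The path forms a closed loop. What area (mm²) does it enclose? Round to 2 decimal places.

164.00 mm²

Apply the shoelace formula to the sequence of (X, Y) vertices; enclosed area = 164.00 mm².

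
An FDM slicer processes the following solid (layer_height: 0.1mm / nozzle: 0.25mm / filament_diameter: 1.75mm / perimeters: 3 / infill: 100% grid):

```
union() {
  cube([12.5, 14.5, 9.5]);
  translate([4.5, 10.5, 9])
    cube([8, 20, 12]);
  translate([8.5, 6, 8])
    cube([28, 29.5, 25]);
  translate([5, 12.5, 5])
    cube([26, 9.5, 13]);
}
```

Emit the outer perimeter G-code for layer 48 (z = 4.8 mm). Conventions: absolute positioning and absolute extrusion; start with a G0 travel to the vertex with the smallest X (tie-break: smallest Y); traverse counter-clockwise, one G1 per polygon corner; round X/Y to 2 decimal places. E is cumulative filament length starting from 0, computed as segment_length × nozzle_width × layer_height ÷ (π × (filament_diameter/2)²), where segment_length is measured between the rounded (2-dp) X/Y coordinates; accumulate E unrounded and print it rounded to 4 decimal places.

G0 X0.00 Y0.00 Z4.80
G1 X12.50 Y0.00 E0.1299
G1 X12.50 Y14.50 E0.2806
G1 X0.00 Y14.50 E0.4106
G1 X0.00 Y0.00 E0.5613

At z = 4.8 mm: the cube is present — its section is the full 12.5×14.5 rectangle; the cube at (4.5, 10.5) does not reach this height (z outside [9, 21]); the cube at (8.5, 6) does not reach this height (z outside [8, 33]); the cube at (5, 12.5) is not intersected at this z (z outside [5, 18]); Taking the union: only the 12.5×14.5 cube is present, so the union is just that shape — 1 connected region. The outline is a single polygon with 4 vertices. Extrusion per mm of travel: 0.25 × 0.1 / (π × 0.875²) = 0.010394. Accumulating E over each segment gives final E = 0.5613.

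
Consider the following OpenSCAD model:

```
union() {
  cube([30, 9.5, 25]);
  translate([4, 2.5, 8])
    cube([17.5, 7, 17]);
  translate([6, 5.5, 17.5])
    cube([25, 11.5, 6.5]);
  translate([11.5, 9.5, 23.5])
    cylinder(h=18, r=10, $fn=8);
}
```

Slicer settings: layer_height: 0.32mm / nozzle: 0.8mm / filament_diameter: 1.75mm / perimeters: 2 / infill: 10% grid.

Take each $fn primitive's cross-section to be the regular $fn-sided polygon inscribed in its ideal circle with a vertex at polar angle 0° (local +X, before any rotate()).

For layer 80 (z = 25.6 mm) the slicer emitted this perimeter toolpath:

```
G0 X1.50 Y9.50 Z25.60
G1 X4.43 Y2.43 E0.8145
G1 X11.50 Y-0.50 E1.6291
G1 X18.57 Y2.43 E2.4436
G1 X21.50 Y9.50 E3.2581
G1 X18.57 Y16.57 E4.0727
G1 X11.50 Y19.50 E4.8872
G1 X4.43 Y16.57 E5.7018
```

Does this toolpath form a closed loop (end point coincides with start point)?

Start point (G0): (1.50, 9.50). End point (last G1): the path does not return to the start — open.

no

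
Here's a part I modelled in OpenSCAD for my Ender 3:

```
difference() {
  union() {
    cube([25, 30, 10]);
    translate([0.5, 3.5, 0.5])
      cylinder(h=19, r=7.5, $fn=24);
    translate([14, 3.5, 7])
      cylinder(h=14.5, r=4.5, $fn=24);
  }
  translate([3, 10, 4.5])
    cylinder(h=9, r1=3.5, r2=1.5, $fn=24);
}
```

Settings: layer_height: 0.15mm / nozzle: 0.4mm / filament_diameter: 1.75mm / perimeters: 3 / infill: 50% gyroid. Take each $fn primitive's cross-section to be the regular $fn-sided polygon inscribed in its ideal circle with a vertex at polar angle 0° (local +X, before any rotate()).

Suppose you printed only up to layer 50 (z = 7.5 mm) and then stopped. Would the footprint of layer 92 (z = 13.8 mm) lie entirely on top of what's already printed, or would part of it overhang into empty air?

Compare the two slices. At z = 7.5: the cube is present — its section is the full 25×30 rectangle (area 750.00 mm²); the r=7.5 cylinder at (0.5, 3.5) contributes a regular 24-gon of circumradius 7.5 (area = (24/2)·7.500²·sin(360°/24) = 174.70 mm²); the r=4.5 cylinder at (14, 3.5) gives a regular 24-gon of circumradius 4.5 (constant along its height) (area = (24/2)·4.500²·sin(360°/24) = 62.89 mm²); Taking the union: the regions partially overlap — summed areas 987.60 mm² minus the doubly-counted overlap 133.45 mm² gives 854.15 mm² — area = 854.15 mm²; the cone at (3, 10) (r1=3.5→r2=1.5) has section circumradius 2.833 here — a regular 24-gon (area = (24/2)·2.833²·sin(360°/24) = 24.93 mm²); Taking the first minus the rest: starting from that combined region (854.15 mm²), the cone at (3, 10) lies wholly inside it (removes its full 24.93 mm² and its 17.75 mm outline becomes a hole wall) — area = 829.22 mm². At z = 13.8: the cube is not intersected at this z (z outside [0, 10]); the cylinder at (0.5, 3.5): section is a regular 24-gon, circumradius r=7.5 (area = (24/2)·7.500²·sin(360°/24) = 174.70 mm²); the cylinder at (14, 3.5): section is a regular 24-gon, circumradius r=4.5 (area = (24/2)·4.500²·sin(360°/24) = 62.89 mm²); Taking the union: the 2 present regions are separate (no shared area or edge), so areas and boundary lengths simply add and each stays a separate island — area = 237.60 mm²; the cone at (3, 10) is not intersected at this z (z outside [4.5, 13.5]); Taking the first minus the rest: none of the subtracted shapes is present at this height, so the result so far is unchanged — area = 237.60 mm². Checking containment: at z = 13.8 the cross-section extends beyond the z = 7.5 cross-section by about 14.22 mm².

part overhangs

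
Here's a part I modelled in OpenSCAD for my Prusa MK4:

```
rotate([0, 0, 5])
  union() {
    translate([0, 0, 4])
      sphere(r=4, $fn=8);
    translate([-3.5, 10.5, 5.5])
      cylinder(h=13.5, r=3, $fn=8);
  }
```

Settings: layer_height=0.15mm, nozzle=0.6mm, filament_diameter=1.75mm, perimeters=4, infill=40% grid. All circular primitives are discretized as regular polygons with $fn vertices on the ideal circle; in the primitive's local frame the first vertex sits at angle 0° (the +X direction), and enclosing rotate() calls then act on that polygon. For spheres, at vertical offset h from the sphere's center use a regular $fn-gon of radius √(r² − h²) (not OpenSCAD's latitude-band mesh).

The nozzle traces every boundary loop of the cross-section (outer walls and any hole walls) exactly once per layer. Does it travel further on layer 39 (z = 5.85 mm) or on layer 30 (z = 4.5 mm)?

layer 39 (z = 5.85 mm)

Layer 39 (z = 5.85): the sphere: section is a regular 8-gon, circumradius = √(r²−h²) = √(4²−1.85²) = 3.546 (perimeter = 2·8·3.546·sin(180°/8) = 21.71 mm); the r=3 cylinder at (-3.5, 10.5) gives a regular 8-gon of circumradius 3 (constant along its height) (perimeter = 2·8·3.000·sin(180°/8) = 18.37 mm); Merging all regions: the 2 present regions are separate (no shared area or edge), so areas and boundary lengths simply add and each stays a separate island — boundary = 40.08 mm; (whole slice rotated 5° about Z — lengths, areas and connectivity unchanged). So its perimeter = 40.08 mm. Layer 30 (z = 4.5): the r=4 sphere contributes a regular 8-gon of circumradius √(4²−0.5²) = 3.969 (perimeter = 2·8·3.969·sin(180°/8) = 24.30 mm); the cylinder at (-3.5, 10.5) does not reach this height (z outside [5.5, 19]); Merging all regions: only the r=4 sphere is present, so the union is just that shape — boundary = 24.30 mm; (rotated 5° about Z; rotation is an isometry so areas/perimeters/island counts are preserved). So its perimeter = 24.30 mm. Layer 39 is larger (40.08 vs 24.30 mm).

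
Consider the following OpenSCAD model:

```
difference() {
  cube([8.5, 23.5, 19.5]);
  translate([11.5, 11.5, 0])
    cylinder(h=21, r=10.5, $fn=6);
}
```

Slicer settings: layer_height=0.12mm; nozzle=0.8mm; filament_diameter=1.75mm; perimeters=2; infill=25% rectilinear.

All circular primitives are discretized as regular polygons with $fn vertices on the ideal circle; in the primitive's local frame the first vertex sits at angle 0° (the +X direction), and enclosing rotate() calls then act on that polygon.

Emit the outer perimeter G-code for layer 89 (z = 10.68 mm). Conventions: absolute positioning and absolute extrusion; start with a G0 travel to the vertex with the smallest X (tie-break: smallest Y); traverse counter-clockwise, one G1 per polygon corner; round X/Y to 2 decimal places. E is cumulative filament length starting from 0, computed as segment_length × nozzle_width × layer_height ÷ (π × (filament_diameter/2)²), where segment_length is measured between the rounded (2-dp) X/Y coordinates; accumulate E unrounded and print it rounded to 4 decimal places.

G0 X0.00 Y0.00 Z10.68
G1 X8.50 Y0.00 E0.3393
G1 X8.50 Y2.41 E0.4354
G1 X6.25 Y2.41 E0.5252
G1 X1.00 Y11.50 E0.9442
G1 X6.25 Y20.59 E1.3632
G1 X8.50 Y20.59 E1.4530
G1 X8.50 Y23.50 E1.5691
G1 X0.00 Y23.50 E1.9084
G1 X0.00 Y0.00 E2.8463

At z = 10.68 mm: the 8.5×23.5 cube contributes its full rectangle; the cylinder at (11.5, 11.5): section is a regular 6-gon, circumradius r=10.5; Subtracting the remaining from the first: starting from the 8.5×23.5 cube, the r=10.5 cylinder at (11.5, 11.5) partially overlaps it — only the 88.66 mm² overlap (of its 286.44 mm²) is removed, clipping the outline — 1 connected region. The outline is a single polygon with 9 vertices. Extrusion per mm of travel: 0.8 × 0.12 / (π × 0.875²) = 0.039912. Accumulating E over each segment gives final E = 2.8463.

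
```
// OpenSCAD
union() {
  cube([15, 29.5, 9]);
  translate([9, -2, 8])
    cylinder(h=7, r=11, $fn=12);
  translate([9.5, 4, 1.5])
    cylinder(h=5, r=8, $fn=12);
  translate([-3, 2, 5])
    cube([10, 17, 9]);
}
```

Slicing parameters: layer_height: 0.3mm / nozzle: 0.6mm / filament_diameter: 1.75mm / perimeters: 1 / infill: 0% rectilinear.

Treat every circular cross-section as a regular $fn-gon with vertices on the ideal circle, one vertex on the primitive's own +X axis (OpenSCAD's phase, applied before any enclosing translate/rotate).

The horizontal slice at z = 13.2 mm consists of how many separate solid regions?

1

At z = 13.2 mm: the cube does not reach this height (z outside [0, 9]); the cylinder at (9, -2): section is a regular 12-gon, circumradius r=11; the cylinder at (9.5, 4) is absent (z outside [1.5, 6.5]); the cube at (-3, 2) (footprint 10×17) is included at this height; Merging all regions: the regions partially overlap (shared area 35.43 mm²), so overlapping operands fuse into one piece — 1 connected region. The result has 1 disconnected region.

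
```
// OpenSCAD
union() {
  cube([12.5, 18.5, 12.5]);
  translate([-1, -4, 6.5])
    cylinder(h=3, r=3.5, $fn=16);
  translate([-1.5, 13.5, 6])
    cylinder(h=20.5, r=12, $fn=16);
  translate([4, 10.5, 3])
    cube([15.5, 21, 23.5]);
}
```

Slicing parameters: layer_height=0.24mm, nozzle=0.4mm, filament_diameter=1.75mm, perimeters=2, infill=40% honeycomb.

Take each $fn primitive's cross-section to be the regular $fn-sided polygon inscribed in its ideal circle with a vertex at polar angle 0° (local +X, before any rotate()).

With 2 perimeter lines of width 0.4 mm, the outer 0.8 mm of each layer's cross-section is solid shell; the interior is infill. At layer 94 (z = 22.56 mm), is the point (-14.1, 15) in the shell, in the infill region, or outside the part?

outside

At z = 22.56 mm: the cube does not reach this height (z outside [0, 12.5]); the cylinder at (-1, -4) is absent (z outside [6.5, 9.5]); the cylinder at (-1.5, 13.5): section is a regular 16-gon, circumradius r=12; the cube at (4, 10.5) (footprint 15.5×21) is included at this height; Taking the union: the regions partially overlap (shared area 66.02 mm²), so overlapping operands fuse into one piece — 1 connected region. Overall, the cross-section is a single solid region. The nearest boundary edge runs (-13.50, 13.50)→(-12.59, 18.09); distance from the point to it = 0.88 mm. The point is not inside any of the regions above, so it lies outside the cross-section (0.88 mm from the nearest boundary).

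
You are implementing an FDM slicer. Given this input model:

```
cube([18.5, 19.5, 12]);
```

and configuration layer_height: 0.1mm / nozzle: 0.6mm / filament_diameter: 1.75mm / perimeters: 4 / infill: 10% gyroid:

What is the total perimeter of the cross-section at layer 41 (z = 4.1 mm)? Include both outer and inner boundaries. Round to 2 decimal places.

76.00 mm

At z = 4.1 mm: the cube is present — its section is the full 18.5×19.5 rectangle (perimeter 76.00 mm). Overall, the cross-section is a single solid region. Total boundary length (outer) = 76.00 mm.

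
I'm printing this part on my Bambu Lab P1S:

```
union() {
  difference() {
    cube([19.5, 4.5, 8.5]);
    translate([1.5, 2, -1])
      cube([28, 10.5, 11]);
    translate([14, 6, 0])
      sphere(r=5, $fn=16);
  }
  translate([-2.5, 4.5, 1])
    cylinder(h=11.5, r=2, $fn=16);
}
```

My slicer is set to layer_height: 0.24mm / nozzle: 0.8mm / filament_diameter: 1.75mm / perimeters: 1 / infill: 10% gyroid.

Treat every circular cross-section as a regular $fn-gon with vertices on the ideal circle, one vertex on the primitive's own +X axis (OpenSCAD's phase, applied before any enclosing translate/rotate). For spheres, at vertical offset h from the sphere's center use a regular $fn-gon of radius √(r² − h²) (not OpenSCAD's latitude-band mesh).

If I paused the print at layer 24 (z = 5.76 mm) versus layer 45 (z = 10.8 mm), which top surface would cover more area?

layer 24 (z = 5.76 mm)

Layer 24 (z = 5.76): the cube is present — its section is the full 19.5×4.5 rectangle (area 87.75 mm²); the cube at (1.5, 2) is present — its section is the full 28×10.5 rectangle (area 294.00 mm²); the sphere at (14, 6) is absent (|z−center|=5.760 > r=5); Taking the first minus the rest: starting from the 19.5×4.5 cube (87.75 mm²), the 28×10.5 cube at (1.5, 2) partially overlaps it — only the 45.00 mm² overlap (of its 294.00 mm²) is removed, clipping the outline — area = 42.75 mm²; the r=2 cylinder at (-2.5, 4.5) gives a regular 16-gon of circumradius 2 (constant along its height) (area = (16/2)·2.000²·sin(360°/16) = 12.25 mm²); Taking the union: the 2 present regions are separate (no shared area or edge), so areas and boundary lengths simply add and each stays a separate island — area = 55.00 mm². So its area = 55.00 mm². Layer 45 (z = 10.8): the cube is not intersected at this z (z outside [0, 8.5]); the cube at (1.5, 2) is absent (z outside [-1, 10]); the sphere at (14, 6) does not reach this height (|z−center|=10.800 > r=5); Taking the first minus the rest: the first operand is absent here, so nothing remains; the r=2 cylinder at (-2.5, 4.5) contributes a regular 16-gon of circumradius 2 (area = (16/2)·2.000²·sin(360°/16) = 12.25 mm²); Merging all regions: only the r=2 cylinder at (-2.5, 4.5) is present, so the union is just that shape — area = 12.25 mm². So its area = 12.25 mm². Layer 24 is larger (55.00 vs 12.25 mm²).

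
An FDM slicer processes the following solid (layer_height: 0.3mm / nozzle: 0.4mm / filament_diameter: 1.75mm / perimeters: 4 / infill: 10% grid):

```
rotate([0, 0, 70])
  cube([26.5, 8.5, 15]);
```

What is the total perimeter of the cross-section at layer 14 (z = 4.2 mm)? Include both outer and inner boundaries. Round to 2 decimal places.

At z = 4.2 mm: the cube is present — its section is the full 26.5×8.5 rectangle (perimeter 70.00 mm); (rotated 70° about Z; rotation is an isometry so areas/perimeters/island counts are preserved). Overall, the cross-section is a single solid region. Total boundary length (outer) = 70.00 mm.

70.00 mm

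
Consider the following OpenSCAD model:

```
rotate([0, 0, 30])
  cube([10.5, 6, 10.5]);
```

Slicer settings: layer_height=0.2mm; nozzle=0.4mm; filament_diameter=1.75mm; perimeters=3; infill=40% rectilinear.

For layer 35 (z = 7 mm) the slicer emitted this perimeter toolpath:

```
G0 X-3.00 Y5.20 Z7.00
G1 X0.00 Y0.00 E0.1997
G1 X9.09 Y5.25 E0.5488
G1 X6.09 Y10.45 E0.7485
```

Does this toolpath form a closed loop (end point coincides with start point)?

no

Start point (G0): (-3.00, 5.20). End point (last G1): the path does not return to the start — open.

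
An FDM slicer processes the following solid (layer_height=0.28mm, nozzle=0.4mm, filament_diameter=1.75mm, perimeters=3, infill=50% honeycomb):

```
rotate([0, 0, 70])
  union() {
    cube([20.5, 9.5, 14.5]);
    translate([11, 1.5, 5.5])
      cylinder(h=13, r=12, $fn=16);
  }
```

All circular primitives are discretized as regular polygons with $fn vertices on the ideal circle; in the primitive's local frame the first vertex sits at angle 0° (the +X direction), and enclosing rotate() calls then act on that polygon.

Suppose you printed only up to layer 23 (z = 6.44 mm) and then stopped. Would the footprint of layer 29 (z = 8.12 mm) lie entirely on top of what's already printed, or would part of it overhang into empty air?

entirely on top

Compare the two slices. At z = 6.44: the 20.5×9.5 cube contributes its full rectangle (area 194.75 mm²); the r=12 cylinder at (11, 1.5) gives a regular 16-gon of circumradius 12 (constant along its height) (area = (16/2)·12.000²·sin(360°/16) = 440.85 mm²); Combining (union): the regions partially overlap — summed areas 635.60 mm² minus the doubly-counted overlap 190.80 mm² gives 444.80 mm² — area = 444.80 mm²; (whole slice rotated 70° about Z — lengths, areas and connectivity unchanged). At z = 8.12: the 20.5×9.5 cube contributes its full rectangle (area 194.75 mm²); the r=12 cylinder at (11, 1.5) gives a regular 16-gon of circumradius 12 (constant along its height) (area = (16/2)·12.000²·sin(360°/16) = 440.85 mm²); Taking the union: the regions partially overlap — summed areas 635.60 mm² minus the doubly-counted overlap 190.80 mm² gives 444.80 mm² — area = 444.80 mm²; (rotated 70° about Z; rotation is an isometry so areas/perimeters/island counts are preserved). Checking containment: the cross-section at z = 8.12 is a subset of the cross-section at z = 6.44.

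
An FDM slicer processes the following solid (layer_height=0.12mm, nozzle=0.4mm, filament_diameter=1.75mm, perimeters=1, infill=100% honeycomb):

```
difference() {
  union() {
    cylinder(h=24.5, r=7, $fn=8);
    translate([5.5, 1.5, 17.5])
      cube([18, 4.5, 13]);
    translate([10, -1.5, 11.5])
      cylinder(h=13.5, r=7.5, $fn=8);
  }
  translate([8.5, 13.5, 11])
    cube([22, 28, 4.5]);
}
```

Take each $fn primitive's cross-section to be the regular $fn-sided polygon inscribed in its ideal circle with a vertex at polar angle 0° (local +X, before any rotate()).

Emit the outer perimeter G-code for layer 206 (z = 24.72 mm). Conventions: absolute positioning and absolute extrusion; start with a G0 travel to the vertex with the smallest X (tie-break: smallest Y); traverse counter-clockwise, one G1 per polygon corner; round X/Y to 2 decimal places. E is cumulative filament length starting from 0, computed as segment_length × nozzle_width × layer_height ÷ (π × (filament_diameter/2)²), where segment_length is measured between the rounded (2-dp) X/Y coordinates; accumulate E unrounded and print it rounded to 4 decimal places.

At z = 24.72 mm: the cylinder is not intersected at this z (z outside [0, 24.5]); the 18×4.5 cube at (5.5, 1.5) contributes its full rectangle; the r=7.5 cylinder at (10, -1.5) contributes a regular 8-gon of circumradius 7.5; Merging all regions: the regions partially overlap (shared area 35.19 mm²), so overlapping operands fuse into one piece — 1 connected region; the cube at (8.5, 13.5) does not reach this height (z outside [11, 15.5]); Taking the first minus the rest: none of the subtracted shapes is present at this height, so that combined region is unchanged — 1 connected region. The outline is a single polygon with 11 vertices. Extrusion per mm of travel: 0.4 × 0.12 / (π × 0.875²) = 0.019956. Accumulating E over each segment gives final E = 1.2853.

G0 X2.50 Y-1.50 Z24.72
G1 X4.70 Y-6.80 E0.1145
G1 X10.00 Y-9.00 E0.2290
G1 X15.30 Y-6.80 E0.3436
G1 X17.50 Y-1.50 E0.4581
G1 X16.26 Y1.50 E0.5228
G1 X23.50 Y1.50 E0.6673
G1 X23.50 Y6.00 E0.7571
G1 X5.50 Y6.00 E1.1163
G1 X5.50 Y4.14 E1.1535
G1 X4.70 Y3.80 E1.1708
G1 X2.50 Y-1.50 E1.2853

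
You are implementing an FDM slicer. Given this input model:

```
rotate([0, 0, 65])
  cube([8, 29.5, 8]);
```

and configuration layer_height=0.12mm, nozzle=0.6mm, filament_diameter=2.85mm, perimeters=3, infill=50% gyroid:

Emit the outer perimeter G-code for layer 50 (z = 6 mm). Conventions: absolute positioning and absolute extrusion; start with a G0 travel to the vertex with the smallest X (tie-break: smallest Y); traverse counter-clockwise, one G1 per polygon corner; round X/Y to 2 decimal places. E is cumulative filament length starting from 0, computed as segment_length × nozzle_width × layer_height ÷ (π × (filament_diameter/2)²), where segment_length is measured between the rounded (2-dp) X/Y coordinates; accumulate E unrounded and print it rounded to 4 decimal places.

At z = 6 mm: the cube is present — its section is the full 8×29.5 rectangle; (whole slice rotated 65° about Z — lengths, areas and connectivity unchanged). The outline is a single polygon with 4 vertices. Extrusion per mm of travel: 0.6 × 0.12 / (π × 1.425²) = 0.011286. Accumulating E over each segment gives final E = 0.8466.

G0 X-26.74 Y12.47 Z6.00
G1 X0.00 Y0.00 E0.3330
G1 X3.38 Y7.25 E0.4233
G1 X-23.36 Y19.72 E0.7563
G1 X-26.74 Y12.47 E0.8466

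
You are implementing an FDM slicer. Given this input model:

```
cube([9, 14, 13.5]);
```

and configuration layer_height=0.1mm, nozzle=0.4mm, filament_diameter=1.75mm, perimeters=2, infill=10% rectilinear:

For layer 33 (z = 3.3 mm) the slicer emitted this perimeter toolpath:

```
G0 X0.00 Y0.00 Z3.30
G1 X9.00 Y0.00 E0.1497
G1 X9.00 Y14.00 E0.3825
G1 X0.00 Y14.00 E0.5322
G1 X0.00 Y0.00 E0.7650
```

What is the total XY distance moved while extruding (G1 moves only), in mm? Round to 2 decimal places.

Sum the Euclidean lengths of each G1 segment: total = 46.00 mm.

46.00 mm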